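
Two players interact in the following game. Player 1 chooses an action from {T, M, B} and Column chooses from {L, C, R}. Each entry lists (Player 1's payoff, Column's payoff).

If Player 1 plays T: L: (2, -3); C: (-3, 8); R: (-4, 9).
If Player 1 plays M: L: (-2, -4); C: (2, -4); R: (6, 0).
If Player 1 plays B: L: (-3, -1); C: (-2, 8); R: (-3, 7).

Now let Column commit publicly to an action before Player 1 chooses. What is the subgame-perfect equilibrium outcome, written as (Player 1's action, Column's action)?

(M, R)

Solve by backward induction (Column leads).
- L: Player 1 compares 2, -2, -3 and picks T; Column would get -3.
- C: Player 1 compares -3, 2, -2 and picks M; Column would get -4.
- R: Player 1 compares -4, 6, -3 and picks M; Column would get 0.
Maximizing over -3, -4, 0, Column chooses R. Subgame-perfect outcome: (M, R) with payoffs (6, 0).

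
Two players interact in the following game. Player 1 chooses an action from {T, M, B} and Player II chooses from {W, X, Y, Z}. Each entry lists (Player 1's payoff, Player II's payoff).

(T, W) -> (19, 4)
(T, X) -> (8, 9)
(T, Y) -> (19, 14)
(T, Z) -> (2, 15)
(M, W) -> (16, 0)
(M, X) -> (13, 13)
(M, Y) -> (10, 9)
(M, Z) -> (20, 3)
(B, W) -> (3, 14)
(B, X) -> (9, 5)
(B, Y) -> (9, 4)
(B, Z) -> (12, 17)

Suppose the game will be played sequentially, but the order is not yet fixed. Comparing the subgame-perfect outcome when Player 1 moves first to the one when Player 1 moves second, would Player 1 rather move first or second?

second

If Player 1 leads: Player II's best replies are T→Z, M→X, B→Z; Player 1's induced payoffs 2, 13, 12; outcome (M, X), payoffs (13, 13).
If Player II leads: Player 1's best replies are W→T, X→M, Y→T, Z→M; Player II's induced payoffs 4, 13, 14, 3; outcome (T, Y), payoffs (19, 14).
Player 1 gets 13 moving first and 19 moving second, so Player 1 prefers to move second.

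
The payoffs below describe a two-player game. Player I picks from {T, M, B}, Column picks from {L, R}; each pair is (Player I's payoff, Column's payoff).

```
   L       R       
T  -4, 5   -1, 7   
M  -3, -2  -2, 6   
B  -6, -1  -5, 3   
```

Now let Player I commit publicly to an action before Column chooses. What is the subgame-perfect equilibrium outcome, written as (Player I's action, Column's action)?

(T, R)

Column best-responds to each possible Player I move:
- T: BR = R, leader payoff -1.
- M: BR = R, leader payoff -2.
- B: BR = R, leader payoff -5.
Player I's induced payoffs are -1, -2, -5, so Player I commits to T. Subgame-perfect outcome: (T, R) with payoffs (-1, 7).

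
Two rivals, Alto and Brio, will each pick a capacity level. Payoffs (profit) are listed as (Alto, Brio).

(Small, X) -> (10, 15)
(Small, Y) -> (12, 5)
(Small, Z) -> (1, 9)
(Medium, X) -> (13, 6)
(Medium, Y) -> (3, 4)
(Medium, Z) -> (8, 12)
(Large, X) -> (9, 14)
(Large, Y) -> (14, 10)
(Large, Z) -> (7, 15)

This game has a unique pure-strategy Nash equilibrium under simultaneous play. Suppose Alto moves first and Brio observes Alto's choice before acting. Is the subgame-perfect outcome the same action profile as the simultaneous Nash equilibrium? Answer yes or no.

no

Work backward from Brio's decision.
- Small: Brio compares 15, 5, 9 and picks X; Alto would get 10.
- Medium: Brio compares 6, 4, 12 and picks Z; Alto would get 8.
- Large: Brio compares 14, 10, 15 and picks Z; Alto would get 7.
Maximizing over 10, 8, 7, Alto chooses Small. Subgame-perfect outcome: (Small, X) with payoffs (10, 15).
Under simultaneous play:
Alto's best replies: X→Medium; Y→Large; Z→Medium.
Brio's best replies: Small→X; Medium→Z; Large→Z.
The unique mutual best reply is (Medium, Z), giving (8, 12).
Sequential outcome (Small, X) differs from the Nash profile (Medium, Z).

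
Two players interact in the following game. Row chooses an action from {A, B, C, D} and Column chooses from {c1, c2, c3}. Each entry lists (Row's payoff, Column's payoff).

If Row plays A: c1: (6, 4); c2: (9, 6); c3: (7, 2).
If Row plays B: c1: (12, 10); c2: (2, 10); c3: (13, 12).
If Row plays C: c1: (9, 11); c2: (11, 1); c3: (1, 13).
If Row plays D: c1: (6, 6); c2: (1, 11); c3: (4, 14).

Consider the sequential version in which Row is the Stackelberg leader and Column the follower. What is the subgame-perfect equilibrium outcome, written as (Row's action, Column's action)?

Column best-responds to each possible Row move:
- A: Column compares 4, 6, 2 and picks c2; Row would get 9.
- B: Column compares 10, 10, 12 and picks c3; Row would get 13.
- C: Column compares 11, 1, 13 and picks c3; Row would get 1.
- D: Column compares 6, 11, 14 and picks c3; Row would get 4.
Row's induced payoffs are 9, 13, 1, 4, so Row commits to B. Subgame-perfect outcome: (B, c3) with payoffs (13, 12).

(B, c3)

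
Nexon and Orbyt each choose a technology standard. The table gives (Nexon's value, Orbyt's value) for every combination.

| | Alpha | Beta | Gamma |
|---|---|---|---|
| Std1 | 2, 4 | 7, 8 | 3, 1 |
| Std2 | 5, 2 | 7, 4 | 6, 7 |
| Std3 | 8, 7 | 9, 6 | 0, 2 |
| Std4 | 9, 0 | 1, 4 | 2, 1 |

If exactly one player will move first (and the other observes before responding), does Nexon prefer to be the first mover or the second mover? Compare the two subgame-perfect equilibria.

If Nexon leads: Orbyt's best replies are Std1→Beta, Std2→Gamma, Std3→Alpha, Std4→Beta; Nexon's induced payoffs 7, 6, 8, 1; outcome (Std3, Alpha), payoffs (8, 7).
If Orbyt leads: Nexon's best replies are Alpha→Std4, Beta→Std3, Gamma→Std2; Orbyt's induced payoffs 0, 6, 7; outcome (Std2, Gamma), payoffs (6, 7).
Nexon gets 8 moving first and 6 moving second, so Nexon prefers to move first.

first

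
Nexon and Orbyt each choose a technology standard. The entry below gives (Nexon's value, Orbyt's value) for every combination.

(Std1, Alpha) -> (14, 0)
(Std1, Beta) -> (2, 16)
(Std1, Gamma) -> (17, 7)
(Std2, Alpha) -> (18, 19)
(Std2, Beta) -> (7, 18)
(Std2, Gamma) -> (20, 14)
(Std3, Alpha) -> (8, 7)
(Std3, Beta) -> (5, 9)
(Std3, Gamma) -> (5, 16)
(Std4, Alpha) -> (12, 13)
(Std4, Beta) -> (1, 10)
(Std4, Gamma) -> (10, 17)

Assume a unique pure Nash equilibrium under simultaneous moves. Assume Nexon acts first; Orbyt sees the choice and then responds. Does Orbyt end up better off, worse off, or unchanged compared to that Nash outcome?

Backward induction with Nexon moving first.
- Std1: BR = Beta, leader payoff 2.
- Std2: BR = Alpha, leader payoff 18.
- Std3: BR = Gamma, leader payoff 5.
- Std4: BR = Gamma, leader payoff 10.
Among 2, 18, 5, 10, the best is 18 at Std2. Subgame-perfect outcome: (Std2, Alpha) with payoffs (18, 19).
Under simultaneous play:
Nexon's best replies: Alpha→Std2; Beta→Std2; Gamma→Std2.
Orbyt's best replies: Std1→Beta; Std2→Alpha; Std3→Gamma; Std4→Gamma.
The unique mutual best reply is (Std2, Alpha), giving (18, 19).
Orbyt earns 19 sequentially versus 19 at the Nash outcome: unchanged.

unchanged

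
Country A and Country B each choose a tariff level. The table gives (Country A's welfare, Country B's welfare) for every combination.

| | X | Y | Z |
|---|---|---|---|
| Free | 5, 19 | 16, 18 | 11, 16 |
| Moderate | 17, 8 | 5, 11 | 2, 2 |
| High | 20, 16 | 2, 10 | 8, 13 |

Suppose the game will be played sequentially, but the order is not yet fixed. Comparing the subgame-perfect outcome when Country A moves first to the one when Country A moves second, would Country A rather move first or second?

first

If Country A leads: Country B's best replies are Free→X, Moderate→Y, High→X; Country A's induced payoffs 5, 5, 20; outcome (High, X), payoffs (20, 16).
If Country B leads: Country A's best replies are X→High, Y→Free, Z→Free; Country B's induced payoffs 16, 18, 16; outcome (Free, Y), payoffs (16, 18).
Country A gets 20 moving first and 16 moving second, so Country A prefers to move first.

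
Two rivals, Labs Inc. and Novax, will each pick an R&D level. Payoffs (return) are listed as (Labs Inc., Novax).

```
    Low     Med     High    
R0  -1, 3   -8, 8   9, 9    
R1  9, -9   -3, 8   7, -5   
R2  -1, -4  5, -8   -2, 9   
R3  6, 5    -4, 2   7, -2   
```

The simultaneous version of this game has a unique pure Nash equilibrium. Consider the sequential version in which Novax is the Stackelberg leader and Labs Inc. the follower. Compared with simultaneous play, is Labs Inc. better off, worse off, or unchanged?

unchanged

Work backward from Labs Inc.'s decision.
- Low: Labs Inc. compares -1, 9, -1, 6 and picks R1; Novax would get -9.
- Med: Labs Inc. compares -8, -3, 5, -4 and picks R2; Novax would get -8.
- High: Labs Inc. compares 9, 7, -2, 7 and picks R0; Novax would get 9.
Among -9, -8, 9, the best is 9 at High. Subgame-perfect outcome: (R0, High) with payoffs (9, 9).
Under simultaneous play:
Labs Inc.'s best replies: Low→R1; Med→R2; High→R0.
Novax's best replies: R0→High; R1→Med; R2→High; R3→Low.
Only (R0, High) has each player best-responding; Nash payoffs (9, 9).
Labs Inc. earns 9 sequentially versus 9 at the Nash outcome: unchanged.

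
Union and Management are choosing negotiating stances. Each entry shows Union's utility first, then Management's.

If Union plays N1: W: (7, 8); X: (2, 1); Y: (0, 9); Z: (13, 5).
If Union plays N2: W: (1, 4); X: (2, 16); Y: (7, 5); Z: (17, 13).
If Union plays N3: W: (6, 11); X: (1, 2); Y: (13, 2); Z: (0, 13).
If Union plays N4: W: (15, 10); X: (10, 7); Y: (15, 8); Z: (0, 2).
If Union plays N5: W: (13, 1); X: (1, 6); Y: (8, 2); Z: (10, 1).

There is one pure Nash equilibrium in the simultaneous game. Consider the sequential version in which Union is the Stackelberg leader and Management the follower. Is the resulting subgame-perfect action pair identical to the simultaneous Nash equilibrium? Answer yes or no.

yes

Management best-responds to each possible Union move:
- N1: Management compares 8, 1, 9, 5 and picks Y; Union would get 0.
- N2: Management compares 4, 16, 5, 13 and picks X; Union would get 2.
- N3: Management compares 11, 2, 2, 13 and picks Z; Union would get 0.
- N4: Management compares 10, 7, 8, 2 and picks W; Union would get 15.
- N5: Management compares 1, 6, 2, 1 and picks X; Union would get 1.
Maximizing over 0, 2, 0, 15, 1, Union chooses N4. Subgame-perfect outcome: (N4, W) with payoffs (15, 10).
Under simultaneous play:
Union's best replies: W→N4; X→N4; Y→N4; Z→N2.
Management's best replies: N1→Y; N2→X; N3→Z; N4→W; N5→X.
The unique mutual best reply is (N4, W), giving (15, 10).
Sequential outcome (N4, W) coincides with the Nash profile (N4, W).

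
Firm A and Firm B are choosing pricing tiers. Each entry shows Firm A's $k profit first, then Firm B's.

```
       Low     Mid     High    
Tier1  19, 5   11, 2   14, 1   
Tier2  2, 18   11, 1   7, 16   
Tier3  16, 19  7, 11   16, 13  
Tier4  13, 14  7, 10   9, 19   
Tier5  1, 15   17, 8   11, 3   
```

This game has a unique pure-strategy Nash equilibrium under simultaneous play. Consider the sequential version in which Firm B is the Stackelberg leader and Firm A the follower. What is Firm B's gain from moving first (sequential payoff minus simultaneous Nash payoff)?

Firm A best-responds to each possible Firm B move:
- Low: BR = Tier1, leader payoff 5.
- Mid: BR = Tier5, leader payoff 8.
- High: BR = Tier3, leader payoff 13.
Maximizing over 5, 8, 13, Firm B chooses High. Subgame-perfect outcome: (Tier3, High) with payoffs (16, 13).
Under simultaneous play:
Firm A's best replies: Low→Tier1; Mid→Tier5; High→Tier3.
Firm B's best replies: Tier1→Low; Tier2→Low; Tier3→Low; Tier4→High; Tier5→Low.
The unique mutual best reply is (Tier1, Low), giving (19, 5).
Firm B's commitment gain: 13 − 5 = 8.

8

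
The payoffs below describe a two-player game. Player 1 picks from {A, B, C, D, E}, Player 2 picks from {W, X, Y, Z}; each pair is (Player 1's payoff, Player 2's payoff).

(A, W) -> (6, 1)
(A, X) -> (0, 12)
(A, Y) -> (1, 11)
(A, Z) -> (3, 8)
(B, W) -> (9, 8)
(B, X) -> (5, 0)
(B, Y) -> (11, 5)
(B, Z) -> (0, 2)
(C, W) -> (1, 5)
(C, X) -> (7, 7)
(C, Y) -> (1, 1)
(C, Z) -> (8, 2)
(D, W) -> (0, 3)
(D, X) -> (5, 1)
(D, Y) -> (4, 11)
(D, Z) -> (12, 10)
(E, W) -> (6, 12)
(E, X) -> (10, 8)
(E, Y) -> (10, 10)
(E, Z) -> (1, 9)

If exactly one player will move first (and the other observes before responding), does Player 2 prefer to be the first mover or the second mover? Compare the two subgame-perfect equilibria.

first

If Player 1 leads: Player 2's best replies are A→X, B→W, C→X, D→Y, E→W; Player 1's induced payoffs 0, 9, 7, 4, 6; outcome (B, W), payoffs (9, 8).
If Player 2 leads: Player 1's best replies are W→B, X→E, Y→B, Z→D; Player 2's induced payoffs 8, 8, 5, 10; outcome (D, Z), payoffs (12, 10).
Player 2 gets 10 moving first and 8 moving second, so Player 2 prefers to move first.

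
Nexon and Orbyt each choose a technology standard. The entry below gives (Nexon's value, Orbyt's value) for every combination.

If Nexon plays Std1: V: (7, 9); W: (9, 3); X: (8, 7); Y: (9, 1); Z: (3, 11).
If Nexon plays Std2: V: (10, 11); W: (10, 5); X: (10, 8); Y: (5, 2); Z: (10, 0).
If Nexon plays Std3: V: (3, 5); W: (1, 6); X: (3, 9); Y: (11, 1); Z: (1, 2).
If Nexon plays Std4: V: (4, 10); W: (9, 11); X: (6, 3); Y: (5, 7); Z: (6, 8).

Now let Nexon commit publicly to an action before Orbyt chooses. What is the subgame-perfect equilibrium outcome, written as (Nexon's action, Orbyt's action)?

Backward induction with Nexon moving first.
- Std1 → Orbyt plays Z (best of 9, 3, 7, 1, 11); Nexon gets 3.
- Std2 → Orbyt plays V (best of 11, 5, 8, 2, 0); Nexon gets 10.
- Std3 → Orbyt plays X (best of 5, 6, 9, 1, 2); Nexon gets 3.
- Std4 → Orbyt plays W (best of 10, 11, 3, 7, 8); Nexon gets 9.
Nexon's induced payoffs are 3, 10, 3, 9, so Nexon commits to Std2. Subgame-perfect outcome: (Std2, V) with payoffs (10, 11).

(Std2, V)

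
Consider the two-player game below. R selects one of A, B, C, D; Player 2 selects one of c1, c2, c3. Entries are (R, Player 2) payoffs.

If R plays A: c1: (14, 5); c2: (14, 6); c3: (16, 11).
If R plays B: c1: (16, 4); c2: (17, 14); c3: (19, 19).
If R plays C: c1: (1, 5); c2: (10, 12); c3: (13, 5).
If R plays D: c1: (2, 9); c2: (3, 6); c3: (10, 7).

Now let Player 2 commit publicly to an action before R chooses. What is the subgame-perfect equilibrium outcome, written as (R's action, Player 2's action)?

(B, c3)

Work backward from R's decision.
- c1: R compares 14, 16, 1, 2 and picks B; Player 2 would get 4.
- c2: R compares 14, 17, 10, 3 and picks B; Player 2 would get 14.
- c3: R compares 16, 19, 13, 10 and picks B; Player 2 would get 19.
Maximizing over 4, 14, 19, Player 2 chooses c3. Subgame-perfect outcome: (B, c3) with payoffs (19, 19).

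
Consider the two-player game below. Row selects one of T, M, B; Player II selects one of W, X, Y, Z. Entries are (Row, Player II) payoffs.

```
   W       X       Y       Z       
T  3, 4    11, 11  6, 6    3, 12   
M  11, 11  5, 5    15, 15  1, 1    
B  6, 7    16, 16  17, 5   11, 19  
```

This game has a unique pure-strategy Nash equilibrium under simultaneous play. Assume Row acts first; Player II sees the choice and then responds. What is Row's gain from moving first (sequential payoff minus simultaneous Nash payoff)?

Player II best-responds to each possible Row move:
- T: BR = Z, leader payoff 3.
- M: BR = Y, leader payoff 15.
- B: BR = Z, leader payoff 11.
Row's induced payoffs are 3, 15, 11, so Row commits to M. Subgame-perfect outcome: (M, Y) with payoffs (15, 15).
Under simultaneous play:
Row's best replies: W→M; X→B; Y→B; Z→B.
Player II's best replies: T→Z; M→Y; B→Z.
Only (B, Z) has each player best-responding; Nash payoffs (11, 19).
Row's commitment gain: 15 − 11 = 4.

4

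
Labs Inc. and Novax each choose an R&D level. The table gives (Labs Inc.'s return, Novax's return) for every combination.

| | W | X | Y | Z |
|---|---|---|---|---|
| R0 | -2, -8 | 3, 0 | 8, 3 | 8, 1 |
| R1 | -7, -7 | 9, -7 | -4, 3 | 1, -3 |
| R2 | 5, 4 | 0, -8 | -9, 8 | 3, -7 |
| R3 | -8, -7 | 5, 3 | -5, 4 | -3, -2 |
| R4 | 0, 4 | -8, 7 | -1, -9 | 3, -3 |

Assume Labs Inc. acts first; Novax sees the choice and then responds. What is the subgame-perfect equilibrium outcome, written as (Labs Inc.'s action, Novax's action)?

Backward induction with Labs Inc. moving first.
- R0: Novax compares -8, 0, 3, 1 and picks Y; Labs Inc. would get 8.
- R1: Novax compares -7, -7, 3, -3 and picks Y; Labs Inc. would get -4.
- R2: Novax compares 4, -8, 8, -7 and picks Y; Labs Inc. would get -9.
- R3: Novax compares -7, 3, 4, -2 and picks Y; Labs Inc. would get -5.
- R4: Novax compares 4, 7, -9, -3 and picks X; Labs Inc. would get -8.
Labs Inc.'s induced payoffs are 8, -4, -9, -5, -8, so Labs Inc. commits to R0. Subgame-perfect outcome: (R0, Y) with payoffs (8, 3).

(R0, Y)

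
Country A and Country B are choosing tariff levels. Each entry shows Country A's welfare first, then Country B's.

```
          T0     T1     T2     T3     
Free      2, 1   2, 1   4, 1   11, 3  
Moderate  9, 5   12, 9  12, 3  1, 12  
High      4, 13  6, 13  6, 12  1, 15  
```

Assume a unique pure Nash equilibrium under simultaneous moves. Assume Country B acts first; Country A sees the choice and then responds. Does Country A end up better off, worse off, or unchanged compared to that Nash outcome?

better off

Work backward from Country A's decision.
- T0: Country A compares 2, 9, 4 and picks Moderate; Country B would get 5.
- T1: Country A compares 2, 12, 6 and picks Moderate; Country B would get 9.
- T2: Country A compares 4, 12, 6 and picks Moderate; Country B would get 3.
- T3: Country A compares 11, 1, 1 and picks Free; Country B would get 3.
Maximizing over 5, 9, 3, 3, Country B chooses T1. Subgame-perfect outcome: (Moderate, T1) with payoffs (12, 9).
Now find the simultaneous Nash equilibrium.
Country A's best replies: T0→Moderate; T1→Moderate; T2→Moderate; T3→Free.
Country B's best replies: Free→T3; Moderate→T3; High→T3.
The unique mutual best reply is (Free, T3), giving (11, 3).
Country A earns 12 sequentially versus 11 at the Nash outcome: better off.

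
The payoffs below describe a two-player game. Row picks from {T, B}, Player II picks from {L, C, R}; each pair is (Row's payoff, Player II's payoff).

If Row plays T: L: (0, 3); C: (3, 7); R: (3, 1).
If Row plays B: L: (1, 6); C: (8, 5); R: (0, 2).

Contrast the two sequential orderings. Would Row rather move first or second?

first

If Row leads: Player II's best replies are T→C, B→L; Row's induced payoffs 3, 1; outcome (T, C), payoffs (3, 7).
If Player II leads: Row's best replies are L→B, C→B, R→T; Player II's induced payoffs 6, 5, 1; outcome (B, L), payoffs (1, 6).
Row gets 3 moving first and 1 moving second, so Row prefers to move first.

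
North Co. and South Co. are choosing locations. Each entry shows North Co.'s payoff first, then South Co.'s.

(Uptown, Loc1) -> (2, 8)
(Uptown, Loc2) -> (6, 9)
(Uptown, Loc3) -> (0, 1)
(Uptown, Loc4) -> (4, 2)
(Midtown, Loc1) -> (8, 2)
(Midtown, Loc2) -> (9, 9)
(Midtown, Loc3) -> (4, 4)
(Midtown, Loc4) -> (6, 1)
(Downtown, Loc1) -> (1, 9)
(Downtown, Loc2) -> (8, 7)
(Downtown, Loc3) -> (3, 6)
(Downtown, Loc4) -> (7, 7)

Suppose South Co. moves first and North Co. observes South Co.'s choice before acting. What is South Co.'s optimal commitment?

Loc2

North Co. best-responds to each possible South Co. move:
- Loc1 → North Co. plays Midtown (best of 2, 8, 1); South Co. gets 2.
- Loc2 → North Co. plays Midtown (best of 6, 9, 8); South Co. gets 9.
- Loc3 → North Co. plays Midtown (best of 0, 4, 3); South Co. gets 4.
- Loc4 → North Co. plays Downtown (best of 4, 6, 7); South Co. gets 7.
Maximizing over 2, 9, 4, 7, South Co. chooses Loc2. Subgame-perfect outcome: (Midtown, Loc2) with payoffs (9, 9).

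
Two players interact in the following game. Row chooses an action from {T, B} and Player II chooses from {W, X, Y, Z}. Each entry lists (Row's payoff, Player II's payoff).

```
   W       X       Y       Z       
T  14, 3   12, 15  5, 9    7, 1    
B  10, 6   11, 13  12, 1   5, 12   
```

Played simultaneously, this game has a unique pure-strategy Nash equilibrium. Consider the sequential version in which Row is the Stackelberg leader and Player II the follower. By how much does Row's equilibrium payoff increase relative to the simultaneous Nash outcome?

0

Solve by backward induction (Row leads).
- T → Player II plays X (best of 3, 15, 9, 1); Row gets 12.
- B → Player II plays X (best of 6, 13, 1, 12); Row gets 11.
Among 12, 11, the best is 12 at T. Subgame-perfect outcome: (T, X) with payoffs (12, 15).
For the simultaneous game, intersect best replies.
Row's best replies: W→T; X→T; Y→B; Z→T.
Player II's best replies: T→X; B→X.
Only (T, X) has each player best-responding; Nash payoffs (12, 15).
Row's commitment gain: 12 − 12 = 0.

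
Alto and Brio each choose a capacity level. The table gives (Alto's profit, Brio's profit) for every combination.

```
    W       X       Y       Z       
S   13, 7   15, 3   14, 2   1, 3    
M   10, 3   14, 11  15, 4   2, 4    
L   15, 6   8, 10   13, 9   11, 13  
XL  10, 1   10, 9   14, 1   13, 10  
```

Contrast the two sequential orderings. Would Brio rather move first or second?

second

If Alto leads: Brio's best replies are S→W, M→X, L→Z, XL→Z; Alto's induced payoffs 13, 14, 11, 13; outcome (M, X), payoffs (14, 11).
If Brio leads: Alto's best replies are W→L, X→S, Y→M, Z→XL; Brio's induced payoffs 6, 3, 4, 10; outcome (XL, Z), payoffs (13, 10).
Brio gets 10 moving first and 11 moving second, so Brio prefers to move second.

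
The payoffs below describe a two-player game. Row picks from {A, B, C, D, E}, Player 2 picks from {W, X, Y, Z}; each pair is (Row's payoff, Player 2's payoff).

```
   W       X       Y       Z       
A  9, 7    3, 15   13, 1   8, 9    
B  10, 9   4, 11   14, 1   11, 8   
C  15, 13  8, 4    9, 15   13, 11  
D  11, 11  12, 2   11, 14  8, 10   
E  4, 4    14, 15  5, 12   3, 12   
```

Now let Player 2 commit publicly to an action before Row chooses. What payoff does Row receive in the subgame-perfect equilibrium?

14

Row best-responds to each possible Player 2 move:
- W → Row plays C (best of 9, 10, 15, 11, 4); Player 2 gets 13.
- X → Row plays E (best of 3, 4, 8, 12, 14); Player 2 gets 15.
- Y → Row plays B (best of 13, 14, 9, 11, 5); Player 2 gets 1.
- Z → Row plays C (best of 8, 11, 13, 8, 3); Player 2 gets 11.
Player 2's induced payoffs are 13, 15, 1, 11, so Player 2 commits to X. Subgame-perfect outcome: (E, X) with payoffs (14, 15).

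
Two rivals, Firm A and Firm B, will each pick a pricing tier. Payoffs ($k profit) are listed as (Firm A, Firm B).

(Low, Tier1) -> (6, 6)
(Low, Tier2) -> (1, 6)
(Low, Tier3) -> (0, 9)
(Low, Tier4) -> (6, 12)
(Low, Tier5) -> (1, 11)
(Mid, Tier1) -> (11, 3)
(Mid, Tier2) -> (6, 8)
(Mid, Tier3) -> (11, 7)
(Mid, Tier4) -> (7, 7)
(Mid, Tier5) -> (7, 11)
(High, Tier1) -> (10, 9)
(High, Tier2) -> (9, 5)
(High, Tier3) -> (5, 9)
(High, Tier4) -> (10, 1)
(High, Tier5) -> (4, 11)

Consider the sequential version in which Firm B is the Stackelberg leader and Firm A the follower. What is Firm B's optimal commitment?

Tier5

Solve by backward induction (Firm B leads).
- Tier1: BR = Mid, leader payoff 3.
- Tier2: BR = High, leader payoff 5.
- Tier3: BR = Mid, leader payoff 7.
- Tier4: BR = High, leader payoff 1.
- Tier5: BR = Mid, leader payoff 11.
Maximizing over 3, 5, 7, 1, 11, Firm B chooses Tier5. Subgame-perfect outcome: (Mid, Tier5) with payoffs (7, 11).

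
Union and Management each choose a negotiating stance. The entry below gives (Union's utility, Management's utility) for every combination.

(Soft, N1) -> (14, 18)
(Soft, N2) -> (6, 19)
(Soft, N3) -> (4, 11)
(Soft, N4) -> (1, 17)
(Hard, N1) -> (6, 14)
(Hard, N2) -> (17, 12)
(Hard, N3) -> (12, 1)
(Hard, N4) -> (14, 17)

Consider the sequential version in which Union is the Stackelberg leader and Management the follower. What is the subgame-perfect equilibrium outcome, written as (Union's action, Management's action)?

Solve by backward induction (Union leads).
- Soft: Management compares 18, 19, 11, 17 and picks N2; Union would get 6.
- Hard: Management compares 14, 12, 1, 17 and picks N4; Union would get 14.
Among 6, 14, the best is 14 at Hard. Subgame-perfect outcome: (Hard, N4) with payoffs (14, 17).

(Hard, N4)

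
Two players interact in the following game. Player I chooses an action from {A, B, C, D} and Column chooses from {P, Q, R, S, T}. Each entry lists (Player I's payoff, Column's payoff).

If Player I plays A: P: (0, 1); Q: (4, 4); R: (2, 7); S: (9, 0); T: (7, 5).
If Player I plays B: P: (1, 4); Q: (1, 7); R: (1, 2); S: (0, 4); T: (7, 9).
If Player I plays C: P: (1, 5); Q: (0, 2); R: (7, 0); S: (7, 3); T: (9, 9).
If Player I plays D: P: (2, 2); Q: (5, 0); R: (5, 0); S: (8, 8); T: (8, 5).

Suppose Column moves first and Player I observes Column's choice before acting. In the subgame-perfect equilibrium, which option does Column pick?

T

Backward induction with Column moving first.
- P: Player I compares 0, 1, 1, 2 and picks D; Column would get 2.
- Q: Player I compares 4, 1, 0, 5 and picks D; Column would get 0.
- R: Player I compares 2, 1, 7, 5 and picks C; Column would get 0.
- S: Player I compares 9, 0, 7, 8 and picks A; Column would get 0.
- T: Player I compares 7, 7, 9, 8 and picks C; Column would get 9.
Maximizing over 2, 0, 0, 0, 9, Column chooses T. Subgame-perfect outcome: (C, T) with payoffs (9, 9).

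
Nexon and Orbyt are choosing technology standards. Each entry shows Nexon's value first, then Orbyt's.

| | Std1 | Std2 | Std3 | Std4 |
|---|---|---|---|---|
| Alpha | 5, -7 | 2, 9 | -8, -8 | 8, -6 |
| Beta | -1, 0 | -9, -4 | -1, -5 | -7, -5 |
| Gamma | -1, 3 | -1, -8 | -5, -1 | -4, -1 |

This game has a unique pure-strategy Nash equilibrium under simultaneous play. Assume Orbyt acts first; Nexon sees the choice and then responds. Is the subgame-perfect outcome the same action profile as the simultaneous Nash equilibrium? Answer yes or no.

Solve by backward induction (Orbyt leads).
- Std1 → Nexon plays Alpha (best of 5, -1, -1); Orbyt gets -7.
- Std2 → Nexon plays Alpha (best of 2, -9, -1); Orbyt gets 9.
- Std3 → Nexon plays Beta (best of -8, -1, -5); Orbyt gets -5.
- Std4 → Nexon plays Alpha (best of 8, -7, -4); Orbyt gets -6.
Maximizing over -7, 9, -5, -6, Orbyt chooses Std2. Subgame-perfect outcome: (Alpha, Std2) with payoffs (2, 9).
For the simultaneous game, intersect best replies.
Nexon's best replies: Std1→Alpha; Std2→Alpha; Std3→Beta; Std4→Alpha.
Orbyt's best replies: Alpha→Std2; Beta→Std1; Gamma→Std1.
The unique mutual best reply is (Alpha, Std2), giving (2, 9).
Sequential outcome (Alpha, Std2) coincides with the Nash profile (Alpha, Std2).

yes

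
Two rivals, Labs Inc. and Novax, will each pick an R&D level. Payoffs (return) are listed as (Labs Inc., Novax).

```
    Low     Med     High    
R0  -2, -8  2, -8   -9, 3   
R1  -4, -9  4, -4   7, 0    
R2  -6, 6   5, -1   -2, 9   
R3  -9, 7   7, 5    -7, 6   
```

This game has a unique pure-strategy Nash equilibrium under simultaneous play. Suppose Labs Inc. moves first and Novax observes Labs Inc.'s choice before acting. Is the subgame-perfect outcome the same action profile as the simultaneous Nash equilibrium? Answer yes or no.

yes

Work backward from Novax's decision.
- R0 → Novax plays High (best of -8, -8, 3); Labs Inc. gets -9.
- R1 → Novax plays High (best of -9, -4, 0); Labs Inc. gets 7.
- R2 → Novax plays High (best of 6, -1, 9); Labs Inc. gets -2.
- R3 → Novax plays Low (best of 7, 5, 6); Labs Inc. gets -9.
Maximizing over -9, 7, -2, -9, Labs Inc. chooses R1. Subgame-perfect outcome: (R1, High) with payoffs (7, 0).
Under simultaneous play:
Labs Inc.'s best replies: Low→R0; Med→R3; High→R1.
Novax's best replies: R0→High; R1→High; R2→High; R3→Low.
Only (R1, High) has each player best-responding; Nash payoffs (7, 0).
Sequential outcome (R1, High) coincides with the Nash profile (R1, High).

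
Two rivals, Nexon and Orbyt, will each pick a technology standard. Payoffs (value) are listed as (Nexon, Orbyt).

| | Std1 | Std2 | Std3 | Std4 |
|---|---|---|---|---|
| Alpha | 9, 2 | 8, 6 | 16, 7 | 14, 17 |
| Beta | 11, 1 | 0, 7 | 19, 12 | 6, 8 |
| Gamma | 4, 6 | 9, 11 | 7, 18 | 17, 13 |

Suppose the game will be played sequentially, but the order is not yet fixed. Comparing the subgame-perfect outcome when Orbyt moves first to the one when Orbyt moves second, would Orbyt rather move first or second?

If Nexon leads: Orbyt's best replies are Alpha→Std4, Beta→Std3, Gamma→Std3; Nexon's induced payoffs 14, 19, 7; outcome (Beta, Std3), payoffs (19, 12).
If Orbyt leads: Nexon's best replies are Std1→Beta, Std2→Gamma, Std3→Beta, Std4→Gamma; Orbyt's induced payoffs 1, 11, 12, 13; outcome (Gamma, Std4), payoffs (17, 13).
Orbyt gets 13 moving first and 12 moving second, so Orbyt prefers to move first.

first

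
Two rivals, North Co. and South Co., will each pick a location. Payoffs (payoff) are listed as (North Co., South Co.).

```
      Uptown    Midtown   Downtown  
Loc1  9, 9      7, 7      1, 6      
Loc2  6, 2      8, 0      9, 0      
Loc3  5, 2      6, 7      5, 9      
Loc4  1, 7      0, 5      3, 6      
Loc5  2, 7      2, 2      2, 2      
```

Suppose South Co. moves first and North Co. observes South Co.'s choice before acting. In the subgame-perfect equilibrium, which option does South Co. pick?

Uptown

Work backward from North Co.'s decision.
- Uptown: BR = Loc1, leader payoff 9.
- Midtown: BR = Loc2, leader payoff 0.
- Downtown: BR = Loc2, leader payoff 0.
South Co.'s induced payoffs are 9, 0, 0, so South Co. commits to Uptown. Subgame-perfect outcome: (Loc1, Uptown) with payoffs (9, 9).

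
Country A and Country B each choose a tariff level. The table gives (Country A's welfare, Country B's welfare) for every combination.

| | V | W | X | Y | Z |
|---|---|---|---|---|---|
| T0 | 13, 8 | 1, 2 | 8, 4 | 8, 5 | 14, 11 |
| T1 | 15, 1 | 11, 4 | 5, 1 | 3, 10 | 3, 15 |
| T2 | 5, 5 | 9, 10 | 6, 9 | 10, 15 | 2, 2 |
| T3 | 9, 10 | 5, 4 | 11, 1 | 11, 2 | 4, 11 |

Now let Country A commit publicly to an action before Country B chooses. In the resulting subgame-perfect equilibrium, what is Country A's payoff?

14

Work backward from Country B's decision.
- T0: BR = Z, leader payoff 14.
- T1: BR = Z, leader payoff 3.
- T2: BR = Y, leader payoff 10.
- T3: BR = Z, leader payoff 4.
Country A's induced payoffs are 14, 3, 10, 4, so Country A commits to T0. Subgame-perfect outcome: (T0, Z) with payoffs (14, 11).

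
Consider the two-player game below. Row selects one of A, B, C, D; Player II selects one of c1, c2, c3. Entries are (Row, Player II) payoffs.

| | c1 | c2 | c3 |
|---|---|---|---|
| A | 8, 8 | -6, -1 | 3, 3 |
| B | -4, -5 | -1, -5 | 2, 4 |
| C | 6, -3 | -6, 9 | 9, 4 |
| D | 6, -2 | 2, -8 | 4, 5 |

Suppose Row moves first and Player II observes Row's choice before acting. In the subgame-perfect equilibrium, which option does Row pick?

Player II best-responds to each possible Row move:
- A: Player II compares 8, -1, 3 and picks c1; Row would get 8.
- B: Player II compares -5, -5, 4 and picks c3; Row would get 2.
- C: Player II compares -3, 9, 4 and picks c2; Row would get -6.
- D: Player II compares -2, -8, 5 and picks c3; Row would get 4.
Among 8, 2, -6, 4, the best is 8 at A. Subgame-perfect outcome: (A, c1) with payoffs (8, 8).

A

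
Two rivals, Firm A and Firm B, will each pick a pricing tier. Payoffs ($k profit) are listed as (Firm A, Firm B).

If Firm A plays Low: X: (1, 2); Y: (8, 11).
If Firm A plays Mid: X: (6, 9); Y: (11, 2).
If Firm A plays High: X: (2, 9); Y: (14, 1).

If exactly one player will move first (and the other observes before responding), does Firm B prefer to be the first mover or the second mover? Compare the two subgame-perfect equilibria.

second

If Firm A leads: Firm B's best replies are Low→Y, Mid→X, High→X; Firm A's induced payoffs 8, 6, 2; outcome (Low, Y), payoffs (8, 11).
If Firm B leads: Firm A's best replies are X→Mid, Y→High; Firm B's induced payoffs 9, 1; outcome (Mid, X), payoffs (6, 9).
Firm B gets 9 moving first and 11 moving second, so Firm B prefers to move second.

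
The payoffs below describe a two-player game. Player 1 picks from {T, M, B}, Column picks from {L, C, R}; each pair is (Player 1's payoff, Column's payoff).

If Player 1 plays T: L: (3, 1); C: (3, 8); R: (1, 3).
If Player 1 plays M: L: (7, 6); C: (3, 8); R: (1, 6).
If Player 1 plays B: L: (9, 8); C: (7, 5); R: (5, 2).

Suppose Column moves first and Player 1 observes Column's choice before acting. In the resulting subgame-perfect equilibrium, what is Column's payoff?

8

Player 1 best-responds to each possible Column move:
- L: BR = B, leader payoff 8.
- C: BR = B, leader payoff 5.
- R: BR = B, leader payoff 2.
Among 8, 5, 2, the best is 8 at L. Subgame-perfect outcome: (B, L) with payoffs (9, 8).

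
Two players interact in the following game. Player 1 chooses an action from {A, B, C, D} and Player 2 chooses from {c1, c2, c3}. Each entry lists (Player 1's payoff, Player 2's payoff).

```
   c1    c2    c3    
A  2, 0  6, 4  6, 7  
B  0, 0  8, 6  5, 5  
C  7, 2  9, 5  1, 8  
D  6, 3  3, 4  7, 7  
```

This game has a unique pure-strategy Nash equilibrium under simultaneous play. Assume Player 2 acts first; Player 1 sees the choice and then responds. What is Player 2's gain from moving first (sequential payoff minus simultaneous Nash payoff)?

Solve by backward induction (Player 2 leads).
- c1: BR = C, leader payoff 2.
- c2: BR = C, leader payoff 5.
- c3: BR = D, leader payoff 7.
Player 2's induced payoffs are 2, 5, 7, so Player 2 commits to c3. Subgame-perfect outcome: (D, c3) with payoffs (7, 7).
Now find the simultaneous Nash equilibrium.
Player 1's best replies: c1→C; c2→C; c3→D.
Player 2's best replies: A→c3; B→c2; C→c3; D→c3.
Only (D, c3) has each player best-responding; Nash payoffs (7, 7).
Player 2's commitment gain: 7 − 7 = 0.

0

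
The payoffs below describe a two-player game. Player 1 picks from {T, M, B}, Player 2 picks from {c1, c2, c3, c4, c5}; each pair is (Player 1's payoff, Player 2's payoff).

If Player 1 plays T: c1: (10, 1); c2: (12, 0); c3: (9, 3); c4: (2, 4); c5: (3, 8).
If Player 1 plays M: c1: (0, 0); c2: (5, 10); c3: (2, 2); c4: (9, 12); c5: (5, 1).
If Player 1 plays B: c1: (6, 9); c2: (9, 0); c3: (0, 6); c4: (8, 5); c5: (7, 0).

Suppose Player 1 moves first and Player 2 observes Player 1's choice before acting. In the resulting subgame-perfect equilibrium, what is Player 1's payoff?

9

Backward induction with Player 1 moving first.
- T → Player 2 plays c5 (best of 1, 0, 3, 4, 8); Player 1 gets 3.
- M → Player 2 plays c4 (best of 0, 10, 2, 12, 1); Player 1 gets 9.
- B → Player 2 plays c1 (best of 9, 0, 6, 5, 0); Player 1 gets 6.
Maximizing over 3, 9, 6, Player 1 chooses M. Subgame-perfect outcome: (M, c4) with payoffs (9, 12).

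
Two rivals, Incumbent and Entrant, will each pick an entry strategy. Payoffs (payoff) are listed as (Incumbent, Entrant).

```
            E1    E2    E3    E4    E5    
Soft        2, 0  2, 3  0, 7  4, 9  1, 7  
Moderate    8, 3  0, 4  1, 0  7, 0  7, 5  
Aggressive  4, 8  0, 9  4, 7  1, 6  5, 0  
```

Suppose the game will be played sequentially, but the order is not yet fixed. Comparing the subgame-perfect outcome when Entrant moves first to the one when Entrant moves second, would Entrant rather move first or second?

If Incumbent leads: Entrant's best replies are Soft→E4, Moderate→E5, Aggressive→E2; Incumbent's induced payoffs 4, 7, 0; outcome (Moderate, E5), payoffs (7, 5).
If Entrant leads: Incumbent's best replies are E1→Moderate, E2→Soft, E3→Aggressive, E4→Moderate, E5→Moderate; Entrant's induced payoffs 3, 3, 7, 0, 5; outcome (Aggressive, E3), payoffs (4, 7).
Entrant gets 7 moving first and 5 moving second, so Entrant prefers to move first.

first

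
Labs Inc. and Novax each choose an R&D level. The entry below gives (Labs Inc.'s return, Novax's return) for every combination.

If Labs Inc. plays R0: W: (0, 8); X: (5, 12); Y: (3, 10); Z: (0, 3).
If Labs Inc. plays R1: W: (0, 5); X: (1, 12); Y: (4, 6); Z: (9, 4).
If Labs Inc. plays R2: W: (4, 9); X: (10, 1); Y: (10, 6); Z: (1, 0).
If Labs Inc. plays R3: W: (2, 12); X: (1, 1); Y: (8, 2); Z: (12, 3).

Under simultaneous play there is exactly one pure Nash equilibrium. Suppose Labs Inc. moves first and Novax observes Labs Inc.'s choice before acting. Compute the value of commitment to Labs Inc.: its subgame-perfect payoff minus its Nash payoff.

Backward induction with Labs Inc. moving first.
- R0 → Novax plays X (best of 8, 12, 10, 3); Labs Inc. gets 5.
- R1 → Novax plays X (best of 5, 12, 6, 4); Labs Inc. gets 1.
- R2 → Novax plays W (best of 9, 1, 6, 0); Labs Inc. gets 4.
- R3 → Novax plays W (best of 12, 1, 2, 3); Labs Inc. gets 2.
Maximizing over 5, 1, 4, 2, Labs Inc. chooses R0. Subgame-perfect outcome: (R0, X) with payoffs (5, 12).
For the simultaneous game, intersect best replies.
Labs Inc.'s best replies: W→R2; X→R2; Y→R2; Z→R3.
Novax's best replies: R0→X; R1→X; R2→W; R3→W.
Only (R2, W) has each player best-responding; Nash payoffs (4, 9).
Labs Inc.'s commitment gain: 5 − 4 = 1.

1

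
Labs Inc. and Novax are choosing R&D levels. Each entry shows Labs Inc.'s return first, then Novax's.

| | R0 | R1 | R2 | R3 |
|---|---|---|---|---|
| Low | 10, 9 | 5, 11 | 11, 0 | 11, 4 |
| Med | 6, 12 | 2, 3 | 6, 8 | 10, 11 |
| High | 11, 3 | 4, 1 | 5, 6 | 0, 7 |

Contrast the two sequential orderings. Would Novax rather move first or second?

If Labs Inc. leads: Novax's best replies are Low→R1, Med→R0, High→R3; Labs Inc.'s induced payoffs 5, 6, 0; outcome (Med, R0), payoffs (6, 12).
If Novax leads: Labs Inc.'s best replies are R0→High, R1→Low, R2→Low, R3→Low; Novax's induced payoffs 3, 11, 0, 4; outcome (Low, R1), payoffs (5, 11).
Novax gets 11 moving first and 12 moving second, so Novax prefers to move second.

second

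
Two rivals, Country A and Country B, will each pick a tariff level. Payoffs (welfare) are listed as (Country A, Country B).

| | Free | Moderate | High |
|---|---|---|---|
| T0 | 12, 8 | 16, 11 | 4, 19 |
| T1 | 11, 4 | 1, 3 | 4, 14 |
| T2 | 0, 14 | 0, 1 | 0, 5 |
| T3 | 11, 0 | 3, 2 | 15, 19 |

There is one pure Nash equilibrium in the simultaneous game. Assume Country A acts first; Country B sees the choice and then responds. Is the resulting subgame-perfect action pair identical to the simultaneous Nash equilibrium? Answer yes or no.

Work backward from Country B's decision.
- T0: Country B compares 8, 11, 19 and picks High; Country A would get 4.
- T1: Country B compares 4, 3, 14 and picks High; Country A would get 4.
- T2: Country B compares 14, 1, 5 and picks Free; Country A would get 0.
- T3: Country B compares 0, 2, 19 and picks High; Country A would get 15.
Maximizing over 4, 4, 0, 15, Country A chooses T3. Subgame-perfect outcome: (T3, High) with payoffs (15, 19).
Now find the simultaneous Nash equilibrium.
Country A's best replies: Free→T0; Moderate→T0; High→T3.
Country B's best replies: T0→High; T1→High; T2→Free; T3→High.
The unique mutual best reply is (T3, High), giving (15, 19).
Sequential outcome (T3, High) coincides with the Nash profile (T3, High).

yes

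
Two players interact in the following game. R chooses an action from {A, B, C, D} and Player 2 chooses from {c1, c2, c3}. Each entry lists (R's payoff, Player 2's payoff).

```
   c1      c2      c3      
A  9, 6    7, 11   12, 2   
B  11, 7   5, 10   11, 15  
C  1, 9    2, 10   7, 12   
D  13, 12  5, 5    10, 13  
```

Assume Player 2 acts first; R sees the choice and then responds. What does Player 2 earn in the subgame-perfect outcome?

Solve by backward induction (Player 2 leads).
- c1 → R plays D (best of 9, 11, 1, 13); Player 2 gets 12.
- c2 → R plays A (best of 7, 5, 2, 5); Player 2 gets 11.
- c3 → R plays A (best of 12, 11, 7, 10); Player 2 gets 2.
Maximizing over 12, 11, 2, Player 2 chooses c1. Subgame-perfect outcome: (D, c1) with payoffs (13, 12).

12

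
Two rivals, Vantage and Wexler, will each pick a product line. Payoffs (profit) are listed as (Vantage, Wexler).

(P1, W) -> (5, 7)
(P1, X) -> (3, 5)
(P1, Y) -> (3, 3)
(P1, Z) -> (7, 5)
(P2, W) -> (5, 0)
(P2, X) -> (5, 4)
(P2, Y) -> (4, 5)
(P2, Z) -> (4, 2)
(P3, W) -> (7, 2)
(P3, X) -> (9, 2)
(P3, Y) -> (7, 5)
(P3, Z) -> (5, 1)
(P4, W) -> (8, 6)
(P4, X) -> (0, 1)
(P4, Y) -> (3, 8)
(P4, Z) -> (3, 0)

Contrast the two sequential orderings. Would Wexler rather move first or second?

first

If Vantage leads: Wexler's best replies are P1→W, P2→Y, P3→Y, P4→Y; Vantage's induced payoffs 5, 4, 7, 3; outcome (P3, Y), payoffs (7, 5).
If Wexler leads: Vantage's best replies are W→P4, X→P3, Y→P3, Z→P1; Wexler's induced payoffs 6, 2, 5, 5; outcome (P4, W), payoffs (8, 6).
Wexler gets 6 moving first and 5 moving second, so Wexler prefers to move first.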